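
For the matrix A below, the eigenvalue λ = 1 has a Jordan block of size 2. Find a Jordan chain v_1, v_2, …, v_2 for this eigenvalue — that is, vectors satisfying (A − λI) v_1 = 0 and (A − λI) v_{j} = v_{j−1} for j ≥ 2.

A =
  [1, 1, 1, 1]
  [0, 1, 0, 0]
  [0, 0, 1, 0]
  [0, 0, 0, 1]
A Jordan chain for λ = 1 of length 2:
v_1 = (1, 0, 0, 0)ᵀ
v_2 = (0, 1, 0, 0)ᵀ

Let N = A − (1)·I. We want v_2 with N^2 v_2 = 0 but N^1 v_2 ≠ 0; then v_{j-1} := N · v_j for j = 2, …, 2.

Pick v_2 = (0, 1, 0, 0)ᵀ.
Then v_1 = N · v_2 = (1, 0, 0, 0)ᵀ.

Sanity check: (A − (1)·I) v_1 = (0, 0, 0, 0)ᵀ = 0. ✓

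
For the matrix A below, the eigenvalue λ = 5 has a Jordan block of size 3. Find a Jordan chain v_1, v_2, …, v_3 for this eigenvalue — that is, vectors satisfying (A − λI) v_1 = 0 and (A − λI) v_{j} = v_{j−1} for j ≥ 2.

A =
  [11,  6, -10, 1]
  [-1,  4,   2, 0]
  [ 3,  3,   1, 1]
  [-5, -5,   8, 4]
A Jordan chain for λ = 5 of length 3:
v_1 = (-5, 1, -2, 4)ᵀ
v_2 = (6, -1, 3, -5)ᵀ
v_3 = (1, 0, 0, 0)ᵀ

Let N = A − (5)·I. We want v_3 with N^3 v_3 = 0 but N^2 v_3 ≠ 0; then v_{j-1} := N · v_j for j = 3, …, 2.

Pick v_3 = (1, 0, 0, 0)ᵀ.
Then v_2 = N · v_3 = (6, -1, 3, -5)ᵀ.
Then v_1 = N · v_2 = (-5, 1, -2, 4)ᵀ.

Sanity check: (A − (5)·I) v_1 = (0, 0, 0, 0)ᵀ = 0. ✓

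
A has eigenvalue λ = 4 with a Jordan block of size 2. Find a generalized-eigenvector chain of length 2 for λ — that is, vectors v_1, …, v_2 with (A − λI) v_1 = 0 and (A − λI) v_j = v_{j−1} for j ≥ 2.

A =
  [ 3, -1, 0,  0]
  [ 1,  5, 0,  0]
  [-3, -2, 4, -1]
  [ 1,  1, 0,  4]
A Jordan chain for λ = 4 of length 2:
v_1 = (-1, 1, -3, 1)ᵀ
v_2 = (1, 0, 0, 0)ᵀ

Let N = A − (4)·I. We want v_2 with N^2 v_2 = 0 but N^1 v_2 ≠ 0; then v_{j-1} := N · v_j for j = 2, …, 2.

Pick v_2 = (1, 0, 0, 0)ᵀ.
Then v_1 = N · v_2 = (-1, 1, -3, 1)ᵀ.

Sanity check: (A − (4)·I) v_1 = (0, 0, 0, 0)ᵀ = 0. ✓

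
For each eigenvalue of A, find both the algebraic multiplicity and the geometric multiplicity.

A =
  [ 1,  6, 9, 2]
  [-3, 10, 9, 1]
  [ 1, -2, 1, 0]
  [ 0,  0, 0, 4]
λ = 4: alg = 4, geom = 2

Step 1 — factor the characteristic polynomial to read off the algebraic multiplicities:
  χ_A(x) = (x - 4)^4

Step 2 — compute geometric multiplicities via the rank-nullity identity g(λ) = n − rank(A − λI):
  rank(A − (4)·I) = 2, so dim ker(A − (4)·I) = n − 2 = 2

Summary:
  λ = 4: algebraic multiplicity = 4, geometric multiplicity = 2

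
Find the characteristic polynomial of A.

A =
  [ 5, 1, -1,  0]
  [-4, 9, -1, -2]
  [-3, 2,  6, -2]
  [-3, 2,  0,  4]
x^4 - 24*x^3 + 216*x^2 - 864*x + 1296

Expanding det(x·I − A) (e.g. by cofactor expansion or by noting that A is similar to its Jordan form J, which has the same characteristic polynomial as A) gives
  χ_A(x) = x^4 - 24*x^3 + 216*x^2 - 864*x + 1296
which factors as (x - 6)^4. The eigenvalues (with algebraic multiplicities) are λ = 6 with multiplicity 4.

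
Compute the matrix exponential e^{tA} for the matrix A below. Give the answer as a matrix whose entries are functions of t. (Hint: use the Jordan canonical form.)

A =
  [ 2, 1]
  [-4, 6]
e^{tA} =
  [-2*t*exp(4*t) + exp(4*t), t*exp(4*t)]
  [-4*t*exp(4*t), 2*t*exp(4*t) + exp(4*t)]

Strategy: write A = P · J · P⁻¹ where J is a Jordan canonical form, so e^{tA} = P · e^{tJ} · P⁻¹, and e^{tJ} can be computed block-by-block.

A has Jordan form
J =
  [4, 1]
  [0, 4]
(up to reordering of blocks).

Per-block formulas:
  For a 2×2 Jordan block J_2(4): exp(t · J_2(4)) = e^(4t)·(I + t·N), where N is the 2×2 nilpotent shift.

After assembling e^{tJ} and conjugating by P, we get:

e^{tA} =
  [-2*t*exp(4*t) + exp(4*t), t*exp(4*t)]
  [-4*t*exp(4*t), 2*t*exp(4*t) + exp(4*t)]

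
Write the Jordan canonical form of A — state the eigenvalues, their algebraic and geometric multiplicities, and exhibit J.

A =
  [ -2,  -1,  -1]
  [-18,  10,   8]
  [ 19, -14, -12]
J_2(-3) ⊕ J_1(2)

The characteristic polynomial is
  det(x·I − A) = x^3 + 4*x^2 - 3*x - 18 = (x - 2)*(x + 3)^2

Eigenvalues and multiplicities (the geometric multiplicity of λ is n − rank(A − λI), which equals the number of Jordan blocks for λ):
  λ = -3: algebraic multiplicity = 2, geometric multiplicity = 1
  λ = 2: algebraic multiplicity = 1, geometric multiplicity = 1

Determining the block sizes for each eigenvalue:
  λ = -3: one block (gm = 1), so the single block has size am = 2 → block sizes [2]
  λ = 2: one block (gm = 1), so the single block has size am = 1 → block sizes [1]

Assembling the blocks gives a Jordan form
J =
  [-3,  1, 0]
  [ 0, -3, 0]
  [ 0,  0, 2]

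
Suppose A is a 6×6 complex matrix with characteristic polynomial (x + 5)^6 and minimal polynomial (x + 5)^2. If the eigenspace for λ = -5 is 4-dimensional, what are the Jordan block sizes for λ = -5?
Block sizes for λ = -5: [2, 2, 1, 1]

Step 1 — from the characteristic polynomial, algebraic multiplicity of λ = -5 is 6. From dim ker(A − (-5)·I) = 4, there are exactly 4 Jordan blocks for λ = -5.
Step 2 — from the minimal polynomial, the factor (x + 5)^2 tells us the largest block for λ = -5 has size 2.
Step 3 — with total size 6, 4 blocks, and largest block 2, the block sizes (in nonincreasing order) are [2, 2, 1, 1].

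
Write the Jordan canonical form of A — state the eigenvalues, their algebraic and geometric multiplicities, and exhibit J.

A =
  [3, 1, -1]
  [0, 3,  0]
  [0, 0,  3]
J_2(3) ⊕ J_1(3)

The characteristic polynomial is
  det(x·I − A) = x^3 - 9*x^2 + 27*x - 27 = (x - 3)^3

Eigenvalues and multiplicities (the geometric multiplicity of λ is n − rank(A − λI), which equals the number of Jordan blocks for λ):
  λ = 3: algebraic multiplicity = 3, geometric multiplicity = 2

Determining the block sizes for each eigenvalue:
  λ = 3: 2 blocks summing to 3 forces exactly one block of size 2 and the rest size 1 → block sizes [2, 1]

Assembling the blocks gives a Jordan form
J =
  [3, 1, 0]
  [0, 3, 0]
  [0, 0, 3]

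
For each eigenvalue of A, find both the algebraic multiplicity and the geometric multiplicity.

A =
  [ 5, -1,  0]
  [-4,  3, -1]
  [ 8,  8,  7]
λ = 5: alg = 3, geom = 1

Step 1 — factor the characteristic polynomial to read off the algebraic multiplicities:
  χ_A(x) = (x - 5)^3

Step 2 — compute geometric multiplicities via the rank-nullity identity g(λ) = n − rank(A − λI):
  rank(A − (5)·I) = 2, so dim ker(A − (5)·I) = n − 2 = 1

Summary:
  λ = 5: algebraic multiplicity = 3, geometric multiplicity = 1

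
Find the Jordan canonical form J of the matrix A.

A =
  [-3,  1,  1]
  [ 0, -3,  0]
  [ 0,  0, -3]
J_2(-3) ⊕ J_1(-3)

The characteristic polynomial is
  det(x·I − A) = x^3 + 9*x^2 + 27*x + 27 = (x + 3)^3

Eigenvalues and multiplicities (the geometric multiplicity of λ is n − rank(A − λI), which equals the number of Jordan blocks for λ):
  λ = -3: algebraic multiplicity = 3, geometric multiplicity = 2

Determining the block sizes for each eigenvalue:
  λ = -3: 2 blocks summing to 3 forces exactly one block of size 2 and the rest size 1 → block sizes [2, 1]

Assembling the blocks gives a Jordan form
J =
  [-3,  1,  0]
  [ 0, -3,  0]
  [ 0,  0, -3]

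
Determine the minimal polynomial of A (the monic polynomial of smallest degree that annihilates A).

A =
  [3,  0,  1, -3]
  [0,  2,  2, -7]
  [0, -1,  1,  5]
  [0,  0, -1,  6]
x^3 - 9*x^2 + 27*x - 27

The characteristic polynomial is χ_A(x) = (x - 3)^4, so the eigenvalues are known. The minimal polynomial is
  m_A(x) = Π_λ (x − λ)^{k_λ}
where k_λ is the size of the *largest* Jordan block for λ (equivalently, the smallest k with (A − λI)^k v = 0 for every generalised eigenvector v of λ).

  λ = 3: largest Jordan block has size 3, contributing (x − 3)^3

So m_A(x) = (x - 3)^3 = x^3 - 9*x^2 + 27*x - 27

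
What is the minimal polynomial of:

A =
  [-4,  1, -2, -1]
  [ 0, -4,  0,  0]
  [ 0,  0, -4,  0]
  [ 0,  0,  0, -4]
x^2 + 8*x + 16

The characteristic polynomial is χ_A(x) = (x + 4)^4, so the eigenvalues are known. The minimal polynomial is
  m_A(x) = Π_λ (x − λ)^{k_λ}
where k_λ is the size of the *largest* Jordan block for λ (equivalently, the smallest k with (A − λI)^k v = 0 for every generalised eigenvector v of λ).

  λ = -4: largest Jordan block has size 2, contributing (x + 4)^2

So m_A(x) = (x + 4)^2 = x^2 + 8*x + 16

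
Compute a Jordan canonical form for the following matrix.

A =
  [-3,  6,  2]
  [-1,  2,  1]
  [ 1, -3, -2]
J_2(-1) ⊕ J_1(-1)

The characteristic polynomial is
  det(x·I − A) = x^3 + 3*x^2 + 3*x + 1 = (x + 1)^3

Eigenvalues and multiplicities (the geometric multiplicity of λ is n − rank(A − λI), which equals the number of Jordan blocks for λ):
  λ = -1: algebraic multiplicity = 3, geometric multiplicity = 2

Determining the block sizes for each eigenvalue:
  λ = -1: 2 blocks summing to 3 forces exactly one block of size 2 and the rest size 1 → block sizes [2, 1]

Assembling the blocks gives a Jordan form
J =
  [-1,  1,  0]
  [ 0, -1,  0]
  [ 0,  0, -1]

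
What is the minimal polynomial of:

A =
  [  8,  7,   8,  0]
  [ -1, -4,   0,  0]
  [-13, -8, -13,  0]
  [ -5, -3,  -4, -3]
x^3 + 9*x^2 + 27*x + 27

The characteristic polynomial is χ_A(x) = (x + 3)^4, so the eigenvalues are known. The minimal polynomial is
  m_A(x) = Π_λ (x − λ)^{k_λ}
where k_λ is the size of the *largest* Jordan block for λ (equivalently, the smallest k with (A − λI)^k v = 0 for every generalised eigenvector v of λ).

  λ = -3: largest Jordan block has size 3, contributing (x + 3)^3

So m_A(x) = (x + 3)^3 = x^3 + 9*x^2 + 27*x + 27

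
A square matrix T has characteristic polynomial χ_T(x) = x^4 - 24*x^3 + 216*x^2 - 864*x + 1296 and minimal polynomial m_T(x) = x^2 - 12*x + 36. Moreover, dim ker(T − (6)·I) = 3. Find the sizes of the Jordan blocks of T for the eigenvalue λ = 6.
Block sizes for λ = 6: [2, 1, 1]

Step 1 — from the characteristic polynomial, algebraic multiplicity of λ = 6 is 4. From dim ker(T − (6)·I) = 3, there are exactly 3 Jordan blocks for λ = 6.
Step 2 — from the minimal polynomial, the factor (x − 6)^2 tells us the largest block for λ = 6 has size 2.
Step 3 — with total size 4, 3 blocks, and largest block 2, the block sizes (in nonincreasing order) are [2, 1, 1].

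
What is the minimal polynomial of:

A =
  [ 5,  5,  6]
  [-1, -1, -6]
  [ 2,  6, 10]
x^3 - 14*x^2 + 64*x - 96

The characteristic polynomial is χ_A(x) = (x - 6)*(x - 4)^2, so the eigenvalues are known. The minimal polynomial is
  m_A(x) = Π_λ (x − λ)^{k_λ}
where k_λ is the size of the *largest* Jordan block for λ (equivalently, the smallest k with (A − λI)^k v = 0 for every generalised eigenvector v of λ).

  λ = 4: largest Jordan block has size 2, contributing (x − 4)^2
  λ = 6: largest Jordan block has size 1, contributing (x − 6)

So m_A(x) = (x - 6)*(x - 4)^2 = x^3 - 14*x^2 + 64*x - 96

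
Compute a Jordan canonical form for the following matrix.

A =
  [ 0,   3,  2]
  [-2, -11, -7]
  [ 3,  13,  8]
J_3(-1)

The characteristic polynomial is
  det(x·I − A) = x^3 + 3*x^2 + 3*x + 1 = (x + 1)^3

Eigenvalues and multiplicities (the geometric multiplicity of λ is n − rank(A − λI), which equals the number of Jordan blocks for λ):
  λ = -1: algebraic multiplicity = 3, geometric multiplicity = 1

Determining the block sizes for each eigenvalue:
  λ = -1: one block (gm = 1), so the single block has size am = 3 → block sizes [3]

Assembling the blocks gives a Jordan form
J =
  [-1,  1,  0]
  [ 0, -1,  1]
  [ 0,  0, -1]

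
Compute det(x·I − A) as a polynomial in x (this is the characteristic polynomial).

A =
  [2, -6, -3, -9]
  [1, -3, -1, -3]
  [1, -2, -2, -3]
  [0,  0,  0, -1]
x^4 + 4*x^3 + 6*x^2 + 4*x + 1

Expanding det(x·I − A) (e.g. by cofactor expansion or by noting that A is similar to its Jordan form J, which has the same characteristic polynomial as A) gives
  χ_A(x) = x^4 + 4*x^3 + 6*x^2 + 4*x + 1
which factors as (x + 1)^4. The eigenvalues (with algebraic multiplicities) are λ = -1 with multiplicity 4.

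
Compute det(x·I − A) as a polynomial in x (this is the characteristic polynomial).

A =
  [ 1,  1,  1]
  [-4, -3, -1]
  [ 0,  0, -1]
x^3 + 3*x^2 + 3*x + 1

Expanding det(x·I − A) (e.g. by cofactor expansion or by noting that A is similar to its Jordan form J, which has the same characteristic polynomial as A) gives
  χ_A(x) = x^3 + 3*x^2 + 3*x + 1
which factors as (x + 1)^3. The eigenvalues (with algebraic multiplicities) are λ = -1 with multiplicity 3.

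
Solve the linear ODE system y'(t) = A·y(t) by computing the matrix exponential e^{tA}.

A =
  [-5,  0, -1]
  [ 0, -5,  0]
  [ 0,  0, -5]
e^{tA} =
  [exp(-5*t), 0, -t*exp(-5*t)]
  [0, exp(-5*t), 0]
  [0, 0, exp(-5*t)]

Strategy: write A = P · J · P⁻¹ where J is a Jordan canonical form, so e^{tA} = P · e^{tJ} · P⁻¹, and e^{tJ} can be computed block-by-block.

A has Jordan form
J =
  [-5,  1,  0]
  [ 0, -5,  0]
  [ 0,  0, -5]
(up to reordering of blocks).

Per-block formulas:
  For a 1×1 block at λ = -5: exp(t · [-5]) = [e^(-5t)].
  For a 2×2 Jordan block J_2(-5): exp(t · J_2(-5)) = e^(-5t)·(I + t·N), where N is the 2×2 nilpotent shift.

After assembling e^{tJ} and conjugating by P, we get:

e^{tA} =
  [exp(-5*t), 0, -t*exp(-5*t)]
  [0, exp(-5*t), 0]
  [0, 0, exp(-5*t)]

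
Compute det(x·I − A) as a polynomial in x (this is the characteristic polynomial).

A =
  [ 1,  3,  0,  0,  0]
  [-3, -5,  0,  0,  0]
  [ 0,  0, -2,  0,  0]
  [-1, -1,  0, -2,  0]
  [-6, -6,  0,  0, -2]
x^5 + 10*x^4 + 40*x^3 + 80*x^2 + 80*x + 32

Expanding det(x·I − A) (e.g. by cofactor expansion or by noting that A is similar to its Jordan form J, which has the same characteristic polynomial as A) gives
  χ_A(x) = x^5 + 10*x^4 + 40*x^3 + 80*x^2 + 80*x + 32
which factors as (x + 2)^5. The eigenvalues (with algebraic multiplicities) are λ = -2 with multiplicity 5.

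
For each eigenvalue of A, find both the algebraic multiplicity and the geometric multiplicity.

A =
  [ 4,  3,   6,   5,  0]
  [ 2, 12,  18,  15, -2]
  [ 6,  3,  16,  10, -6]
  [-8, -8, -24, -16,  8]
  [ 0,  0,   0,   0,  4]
λ = 4: alg = 5, geom = 3

Step 1 — factor the characteristic polynomial to read off the algebraic multiplicities:
  χ_A(x) = (x - 4)^5

Step 2 — compute geometric multiplicities via the rank-nullity identity g(λ) = n − rank(A − λI):
  rank(A − (4)·I) = 2, so dim ker(A − (4)·I) = n − 2 = 3

Summary:
  λ = 4: algebraic multiplicity = 5, geometric multiplicity = 3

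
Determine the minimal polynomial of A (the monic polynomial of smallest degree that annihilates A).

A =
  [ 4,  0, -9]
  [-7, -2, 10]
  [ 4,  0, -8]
x^3 + 6*x^2 + 12*x + 8

The characteristic polynomial is χ_A(x) = (x + 2)^3, so the eigenvalues are known. The minimal polynomial is
  m_A(x) = Π_λ (x − λ)^{k_λ}
where k_λ is the size of the *largest* Jordan block for λ (equivalently, the smallest k with (A − λI)^k v = 0 for every generalised eigenvector v of λ).

  λ = -2: largest Jordan block has size 3, contributing (x + 2)^3

So m_A(x) = (x + 2)^3 = x^3 + 6*x^2 + 12*x + 8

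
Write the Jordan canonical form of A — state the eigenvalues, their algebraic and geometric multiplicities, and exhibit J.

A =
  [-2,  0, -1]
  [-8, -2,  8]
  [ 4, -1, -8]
J_3(-4)

The characteristic polynomial is
  det(x·I − A) = x^3 + 12*x^2 + 48*x + 64 = (x + 4)^3

Eigenvalues and multiplicities (the geometric multiplicity of λ is n − rank(A − λI), which equals the number of Jordan blocks for λ):
  λ = -4: algebraic multiplicity = 3, geometric multiplicity = 1

Determining the block sizes for each eigenvalue:
  λ = -4: one block (gm = 1), so the single block has size am = 3 → block sizes [3]

Assembling the blocks gives a Jordan form
J =
  [-4,  1,  0]
  [ 0, -4,  1]
  [ 0,  0, -4]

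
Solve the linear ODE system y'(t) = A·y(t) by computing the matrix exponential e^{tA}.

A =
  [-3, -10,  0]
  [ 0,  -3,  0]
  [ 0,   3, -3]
e^{tA} =
  [exp(-3*t), -10*t*exp(-3*t), 0]
  [0, exp(-3*t), 0]
  [0, 3*t*exp(-3*t), exp(-3*t)]

Strategy: write A = P · J · P⁻¹ where J is a Jordan canonical form, so e^{tA} = P · e^{tJ} · P⁻¹, and e^{tJ} can be computed block-by-block.

A has Jordan form
J =
  [-3,  1,  0]
  [ 0, -3,  0]
  [ 0,  0, -3]
(up to reordering of blocks).

Per-block formulas:
  For a 1×1 block at λ = -3: exp(t · [-3]) = [e^(-3t)].
  For a 2×2 Jordan block J_2(-3): exp(t · J_2(-3)) = e^(-3t)·(I + t·N), where N is the 2×2 nilpotent shift.

After assembling e^{tJ} and conjugating by P, we get:

e^{tA} =
  [exp(-3*t), -10*t*exp(-3*t), 0]
  [0, exp(-3*t), 0]
  [0, 3*t*exp(-3*t), exp(-3*t)]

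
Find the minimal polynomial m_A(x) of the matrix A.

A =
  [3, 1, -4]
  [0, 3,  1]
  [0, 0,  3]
x^3 - 9*x^2 + 27*x - 27

The characteristic polynomial is χ_A(x) = (x - 3)^3, so the eigenvalues are known. The minimal polynomial is
  m_A(x) = Π_λ (x − λ)^{k_λ}
where k_λ is the size of the *largest* Jordan block for λ (equivalently, the smallest k with (A − λI)^k v = 0 for every generalised eigenvector v of λ).

  λ = 3: largest Jordan block has size 3, contributing (x − 3)^3

So m_A(x) = (x - 3)^3 = x^3 - 9*x^2 + 27*x - 27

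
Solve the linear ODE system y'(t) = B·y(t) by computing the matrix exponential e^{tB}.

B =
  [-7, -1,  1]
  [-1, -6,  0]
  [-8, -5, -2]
e^{tB} =
  [-3*t^2*exp(-5*t)/2 - 2*t*exp(-5*t) + exp(-5*t), -t^2*exp(-5*t) - t*exp(-5*t), t^2*exp(-5*t)/2 + t*exp(-5*t)]
  [3*t^2*exp(-5*t)/2 - t*exp(-5*t), t^2*exp(-5*t) - t*exp(-5*t) + exp(-5*t), -t^2*exp(-5*t)/2]
  [-3*t^2*exp(-5*t)/2 - 8*t*exp(-5*t), -t^2*exp(-5*t) - 5*t*exp(-5*t), t^2*exp(-5*t)/2 + 3*t*exp(-5*t) + exp(-5*t)]

Strategy: write B = P · J · P⁻¹ where J is a Jordan canonical form, so e^{tB} = P · e^{tJ} · P⁻¹, and e^{tJ} can be computed block-by-block.

B has Jordan form
J =
  [-5,  1,  0]
  [ 0, -5,  1]
  [ 0,  0, -5]
(up to reordering of blocks).

Per-block formulas:
  For a 3×3 Jordan block J_3(-5): exp(t · J_3(-5)) = e^(-5t)·(I + t·N + (t^2/2)·N^2), where N is the 3×3 nilpotent shift.

After assembling e^{tJ} and conjugating by P, we get:

e^{tB} =
  [-3*t^2*exp(-5*t)/2 - 2*t*exp(-5*t) + exp(-5*t), -t^2*exp(-5*t) - t*exp(-5*t), t^2*exp(-5*t)/2 + t*exp(-5*t)]
  [3*t^2*exp(-5*t)/2 - t*exp(-5*t), t^2*exp(-5*t) - t*exp(-5*t) + exp(-5*t), -t^2*exp(-5*t)/2]
  [-3*t^2*exp(-5*t)/2 - 8*t*exp(-5*t), -t^2*exp(-5*t) - 5*t*exp(-5*t), t^2*exp(-5*t)/2 + 3*t*exp(-5*t) + exp(-5*t)]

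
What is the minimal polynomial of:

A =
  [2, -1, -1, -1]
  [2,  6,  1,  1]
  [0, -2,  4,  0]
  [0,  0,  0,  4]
x^3 - 12*x^2 + 48*x - 64

The characteristic polynomial is χ_A(x) = (x - 4)^4, so the eigenvalues are known. The minimal polynomial is
  m_A(x) = Π_λ (x − λ)^{k_λ}
where k_λ is the size of the *largest* Jordan block for λ (equivalently, the smallest k with (A − λI)^k v = 0 for every generalised eigenvector v of λ).

  λ = 4: largest Jordan block has size 3, contributing (x − 4)^3

So m_A(x) = (x - 4)^3 = x^3 - 12*x^2 + 48*x - 64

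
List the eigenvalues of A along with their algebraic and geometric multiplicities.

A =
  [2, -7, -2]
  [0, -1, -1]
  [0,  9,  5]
λ = 2: alg = 3, geom = 1

Step 1 — factor the characteristic polynomial to read off the algebraic multiplicities:
  χ_A(x) = (x - 2)^3

Step 2 — compute geometric multiplicities via the rank-nullity identity g(λ) = n − rank(A − λI):
  rank(A − (2)·I) = 2, so dim ker(A − (2)·I) = n − 2 = 1

Summary:
  λ = 2: algebraic multiplicity = 3, geometric multiplicity = 1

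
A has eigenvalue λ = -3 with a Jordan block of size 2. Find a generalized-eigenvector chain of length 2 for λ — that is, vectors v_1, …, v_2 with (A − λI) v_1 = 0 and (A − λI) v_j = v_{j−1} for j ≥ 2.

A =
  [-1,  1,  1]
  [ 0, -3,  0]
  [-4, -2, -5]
A Jordan chain for λ = -3 of length 2:
v_1 = (2, 0, -4)ᵀ
v_2 = (1, 0, 0)ᵀ

Let N = A − (-3)·I. We want v_2 with N^2 v_2 = 0 but N^1 v_2 ≠ 0; then v_{j-1} := N · v_j for j = 2, …, 2.

Pick v_2 = (1, 0, 0)ᵀ.
Then v_1 = N · v_2 = (2, 0, -4)ᵀ.

Sanity check: (A − (-3)·I) v_1 = (0, 0, 0)ᵀ = 0. ✓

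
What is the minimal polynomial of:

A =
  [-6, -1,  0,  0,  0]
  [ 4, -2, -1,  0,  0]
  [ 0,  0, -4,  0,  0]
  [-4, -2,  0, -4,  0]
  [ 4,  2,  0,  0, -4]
x^3 + 12*x^2 + 48*x + 64

The characteristic polynomial is χ_A(x) = (x + 4)^5, so the eigenvalues are known. The minimal polynomial is
  m_A(x) = Π_λ (x − λ)^{k_λ}
where k_λ is the size of the *largest* Jordan block for λ (equivalently, the smallest k with (A − λI)^k v = 0 for every generalised eigenvector v of λ).

  λ = -4: largest Jordan block has size 3, contributing (x + 4)^3

So m_A(x) = (x + 4)^3 = x^3 + 12*x^2 + 48*x + 64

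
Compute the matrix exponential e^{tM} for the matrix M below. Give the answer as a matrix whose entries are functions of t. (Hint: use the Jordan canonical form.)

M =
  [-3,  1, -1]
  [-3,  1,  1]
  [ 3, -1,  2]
e^{tM} =
  [3*t^2/2 - 3*t + 1, -t^2/2 + t, t^2 - t]
  [9*t^2/2 - 3*t, -3*t^2/2 + t + 1, 3*t^2 + t]
  [3*t, -t, 2*t + 1]

Strategy: write M = P · J · P⁻¹ where J is a Jordan canonical form, so e^{tM} = P · e^{tJ} · P⁻¹, and e^{tJ} can be computed block-by-block.

M has Jordan form
J =
  [0, 1, 0]
  [0, 0, 1]
  [0, 0, 0]
(up to reordering of blocks).

Per-block formulas:
  For a 3×3 Jordan block J_3(0): exp(t · J_3(0)) = e^(0t)·(I + t·N + (t^2/2)·N^2), where N is the 3×3 nilpotent shift.

After assembling e^{tJ} and conjugating by P, we get:

e^{tM} =
  [3*t^2/2 - 3*t + 1, -t^2/2 + t, t^2 - t]
  [9*t^2/2 - 3*t, -3*t^2/2 + t + 1, 3*t^2 + t]
  [3*t, -t, 2*t + 1]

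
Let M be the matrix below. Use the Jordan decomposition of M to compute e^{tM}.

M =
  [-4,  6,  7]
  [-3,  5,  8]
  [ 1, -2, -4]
e^{tM} =
  [-t^2*exp(-t) - 3*t*exp(-t) + exp(-t), 2*t^2*exp(-t) + 6*t*exp(-t), 3*t^2*exp(-t) + 7*t*exp(-t)]
  [-t^2*exp(-t)/2 - 3*t*exp(-t), t^2*exp(-t) + 6*t*exp(-t) + exp(-t), 3*t^2*exp(-t)/2 + 8*t*exp(-t)]
  [t*exp(-t), -2*t*exp(-t), -3*t*exp(-t) + exp(-t)]

Strategy: write M = P · J · P⁻¹ where J is a Jordan canonical form, so e^{tM} = P · e^{tJ} · P⁻¹, and e^{tJ} can be computed block-by-block.

M has Jordan form
J =
  [-1,  1,  0]
  [ 0, -1,  1]
  [ 0,  0, -1]
(up to reordering of blocks).

Per-block formulas:
  For a 3×3 Jordan block J_3(-1): exp(t · J_3(-1)) = e^(-1t)·(I + t·N + (t^2/2)·N^2), where N is the 3×3 nilpotent shift.

After assembling e^{tJ} and conjugating by P, we get:

e^{tM} =
  [-t^2*exp(-t) - 3*t*exp(-t) + exp(-t), 2*t^2*exp(-t) + 6*t*exp(-t), 3*t^2*exp(-t) + 7*t*exp(-t)]
  [-t^2*exp(-t)/2 - 3*t*exp(-t), t^2*exp(-t) + 6*t*exp(-t) + exp(-t), 3*t^2*exp(-t)/2 + 8*t*exp(-t)]
  [t*exp(-t), -2*t*exp(-t), -3*t*exp(-t) + exp(-t)]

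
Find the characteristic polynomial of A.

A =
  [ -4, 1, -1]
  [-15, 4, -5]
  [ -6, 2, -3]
x^3 + 3*x^2 + 3*x + 1

Expanding det(x·I − A) (e.g. by cofactor expansion or by noting that A is similar to its Jordan form J, which has the same characteristic polynomial as A) gives
  χ_A(x) = x^3 + 3*x^2 + 3*x + 1
which factors as (x + 1)^3. The eigenvalues (with algebraic multiplicities) are λ = -1 with multiplicity 3.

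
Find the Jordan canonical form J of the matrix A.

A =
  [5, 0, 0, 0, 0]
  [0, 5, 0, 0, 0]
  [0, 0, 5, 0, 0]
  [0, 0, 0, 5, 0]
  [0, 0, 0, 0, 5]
J_1(5) ⊕ J_1(5) ⊕ J_1(5) ⊕ J_1(5) ⊕ J_1(5)

The characteristic polynomial is
  det(x·I − A) = x^5 - 25*x^4 + 250*x^3 - 1250*x^2 + 3125*x - 3125 = (x - 5)^5

Eigenvalues and multiplicities (the geometric multiplicity of λ is n − rank(A − λI), which equals the number of Jordan blocks for λ):
  λ = 5: algebraic multiplicity = 5, geometric multiplicity = 5

Determining the block sizes for each eigenvalue:
  λ = 5: gm = am = 5, so every block has size 1 → block sizes [1, 1, 1, 1, 1]

Assembling the blocks gives a Jordan form
J =
  [5, 0, 0, 0, 0]
  [0, 5, 0, 0, 0]
  [0, 0, 5, 0, 0]
  [0, 0, 0, 5, 0]
  [0, 0, 0, 0, 5]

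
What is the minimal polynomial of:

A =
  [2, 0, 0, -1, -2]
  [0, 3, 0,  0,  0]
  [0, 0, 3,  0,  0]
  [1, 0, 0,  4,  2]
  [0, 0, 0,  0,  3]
x^2 - 6*x + 9

The characteristic polynomial is χ_A(x) = (x - 3)^5, so the eigenvalues are known. The minimal polynomial is
  m_A(x) = Π_λ (x − λ)^{k_λ}
where k_λ is the size of the *largest* Jordan block for λ (equivalently, the smallest k with (A − λI)^k v = 0 for every generalised eigenvector v of λ).

  λ = 3: largest Jordan block has size 2, contributing (x − 3)^2

So m_A(x) = (x - 3)^2 = x^2 - 6*x + 9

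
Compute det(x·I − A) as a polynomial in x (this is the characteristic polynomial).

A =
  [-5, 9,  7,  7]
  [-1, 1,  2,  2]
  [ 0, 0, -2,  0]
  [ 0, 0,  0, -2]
x^4 + 8*x^3 + 24*x^2 + 32*x + 16

Expanding det(x·I − A) (e.g. by cofactor expansion or by noting that A is similar to its Jordan form J, which has the same characteristic polynomial as A) gives
  χ_A(x) = x^4 + 8*x^3 + 24*x^2 + 32*x + 16
which factors as (x + 2)^4. The eigenvalues (with algebraic multiplicities) are λ = -2 with multiplicity 4.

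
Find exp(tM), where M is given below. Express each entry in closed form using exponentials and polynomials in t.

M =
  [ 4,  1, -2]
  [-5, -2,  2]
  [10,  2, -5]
e^{tM} =
  [5*t*exp(-t) + exp(-t), t*exp(-t), -2*t*exp(-t)]
  [-5*t*exp(-t), -t*exp(-t) + exp(-t), 2*t*exp(-t)]
  [10*t*exp(-t), 2*t*exp(-t), -4*t*exp(-t) + exp(-t)]

Strategy: write M = P · J · P⁻¹ where J is a Jordan canonical form, so e^{tM} = P · e^{tJ} · P⁻¹, and e^{tJ} can be computed block-by-block.

M has Jordan form
J =
  [-1,  1,  0]
  [ 0, -1,  0]
  [ 0,  0, -1]
(up to reordering of blocks).

Per-block formulas:
  For a 2×2 Jordan block J_2(-1): exp(t · J_2(-1)) = e^(-1t)·(I + t·N), where N is the 2×2 nilpotent shift.
  For a 1×1 block at λ = -1: exp(t · [-1]) = [e^(-1t)].

After assembling e^{tJ} and conjugating by P, we get:

e^{tM} =
  [5*t*exp(-t) + exp(-t), t*exp(-t), -2*t*exp(-t)]
  [-5*t*exp(-t), -t*exp(-t) + exp(-t), 2*t*exp(-t)]
  [10*t*exp(-t), 2*t*exp(-t), -4*t*exp(-t) + exp(-t)]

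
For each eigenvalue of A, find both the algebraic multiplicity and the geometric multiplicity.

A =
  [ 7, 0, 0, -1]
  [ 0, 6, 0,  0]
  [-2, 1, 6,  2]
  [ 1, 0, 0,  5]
λ = 6: alg = 4, geom = 2

Step 1 — factor the characteristic polynomial to read off the algebraic multiplicities:
  χ_A(x) = (x - 6)^4

Step 2 — compute geometric multiplicities via the rank-nullity identity g(λ) = n − rank(A − λI):
  rank(A − (6)·I) = 2, so dim ker(A − (6)·I) = n − 2 = 2

Summary:
  λ = 6: algebraic multiplicity = 4, geometric multiplicity = 2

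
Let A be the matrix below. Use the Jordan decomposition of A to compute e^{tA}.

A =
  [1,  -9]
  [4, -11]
e^{tA} =
  [6*t*exp(-5*t) + exp(-5*t), -9*t*exp(-5*t)]
  [4*t*exp(-5*t), -6*t*exp(-5*t) + exp(-5*t)]

Strategy: write A = P · J · P⁻¹ where J is a Jordan canonical form, so e^{tA} = P · e^{tJ} · P⁻¹, and e^{tJ} can be computed block-by-block.

A has Jordan form
J =
  [-5,  1]
  [ 0, -5]
(up to reordering of blocks).

Per-block formulas:
  For a 2×2 Jordan block J_2(-5): exp(t · J_2(-5)) = e^(-5t)·(I + t·N), where N is the 2×2 nilpotent shift.

After assembling e^{tJ} and conjugating by P, we get:

e^{tA} =
  [6*t*exp(-5*t) + exp(-5*t), -9*t*exp(-5*t)]
  [4*t*exp(-5*t), -6*t*exp(-5*t) + exp(-5*t)]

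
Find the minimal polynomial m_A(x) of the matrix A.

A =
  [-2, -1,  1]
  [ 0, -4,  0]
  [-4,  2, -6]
x^2 + 8*x + 16

The characteristic polynomial is χ_A(x) = (x + 4)^3, so the eigenvalues are known. The minimal polynomial is
  m_A(x) = Π_λ (x − λ)^{k_λ}
where k_λ is the size of the *largest* Jordan block for λ (equivalently, the smallest k with (A − λI)^k v = 0 for every generalised eigenvector v of λ).

  λ = -4: largest Jordan block has size 2, contributing (x + 4)^2

So m_A(x) = (x + 4)^2 = x^2 + 8*x + 16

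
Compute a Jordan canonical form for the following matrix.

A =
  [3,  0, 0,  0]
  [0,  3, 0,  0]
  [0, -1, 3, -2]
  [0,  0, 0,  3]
J_2(3) ⊕ J_1(3) ⊕ J_1(3)

The characteristic polynomial is
  det(x·I − A) = x^4 - 12*x^3 + 54*x^2 - 108*x + 81 = (x - 3)^4

Eigenvalues and multiplicities (the geometric multiplicity of λ is n − rank(A − λI), which equals the number of Jordan blocks for λ):
  λ = 3: algebraic multiplicity = 4, geometric multiplicity = 3

Determining the block sizes for each eigenvalue:
  λ = 3: 3 blocks summing to 4 forces exactly one block of size 2 and the rest size 1 → block sizes [2, 1, 1]

Assembling the blocks gives a Jordan form
J =
  [3, 1, 0, 0]
  [0, 3, 0, 0]
  [0, 0, 3, 0]
  [0, 0, 0, 3]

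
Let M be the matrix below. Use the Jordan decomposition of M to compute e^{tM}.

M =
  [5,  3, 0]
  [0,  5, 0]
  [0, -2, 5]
e^{tM} =
  [exp(5*t), 3*t*exp(5*t), 0]
  [0, exp(5*t), 0]
  [0, -2*t*exp(5*t), exp(5*t)]

Strategy: write M = P · J · P⁻¹ where J is a Jordan canonical form, so e^{tM} = P · e^{tJ} · P⁻¹, and e^{tJ} can be computed block-by-block.

M has Jordan form
J =
  [5, 1, 0]
  [0, 5, 0]
  [0, 0, 5]
(up to reordering of blocks).

Per-block formulas:
  For a 2×2 Jordan block J_2(5): exp(t · J_2(5)) = e^(5t)·(I + t·N), where N is the 2×2 nilpotent shift.
  For a 1×1 block at λ = 5: exp(t · [5]) = [e^(5t)].

After assembling e^{tJ} and conjugating by P, we get:

e^{tM} =
  [exp(5*t), 3*t*exp(5*t), 0]
  [0, exp(5*t), 0]
  [0, -2*t*exp(5*t), exp(5*t)]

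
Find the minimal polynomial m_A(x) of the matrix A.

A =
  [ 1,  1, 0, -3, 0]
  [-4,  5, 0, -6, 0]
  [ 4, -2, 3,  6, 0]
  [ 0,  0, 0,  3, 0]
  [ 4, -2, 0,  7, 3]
x^2 - 6*x + 9

The characteristic polynomial is χ_A(x) = (x - 3)^5, so the eigenvalues are known. The minimal polynomial is
  m_A(x) = Π_λ (x − λ)^{k_λ}
where k_λ is the size of the *largest* Jordan block for λ (equivalently, the smallest k with (A − λI)^k v = 0 for every generalised eigenvector v of λ).

  λ = 3: largest Jordan block has size 2, contributing (x − 3)^2

So m_A(x) = (x - 3)^2 = x^2 - 6*x + 9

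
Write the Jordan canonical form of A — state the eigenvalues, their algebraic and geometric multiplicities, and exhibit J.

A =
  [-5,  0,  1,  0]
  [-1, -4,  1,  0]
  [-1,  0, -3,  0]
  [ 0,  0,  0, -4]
J_2(-4) ⊕ J_1(-4) ⊕ J_1(-4)

The characteristic polynomial is
  det(x·I − A) = x^4 + 16*x^3 + 96*x^2 + 256*x + 256 = (x + 4)^4

Eigenvalues and multiplicities (the geometric multiplicity of λ is n − rank(A − λI), which equals the number of Jordan blocks for λ):
  λ = -4: algebraic multiplicity = 4, geometric multiplicity = 3

Determining the block sizes for each eigenvalue:
  λ = -4: 3 blocks summing to 4 forces exactly one block of size 2 and the rest size 1 → block sizes [2, 1, 1]

Assembling the blocks gives a Jordan form
J =
  [-4,  1,  0,  0]
  [ 0, -4,  0,  0]
  [ 0,  0, -4,  0]
  [ 0,  0,  0, -4]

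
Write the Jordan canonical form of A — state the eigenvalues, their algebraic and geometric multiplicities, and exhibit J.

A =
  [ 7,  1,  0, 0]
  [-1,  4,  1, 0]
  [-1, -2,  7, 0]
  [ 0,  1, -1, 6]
J_3(6) ⊕ J_1(6)

The characteristic polynomial is
  det(x·I − A) = x^4 - 24*x^3 + 216*x^2 - 864*x + 1296 = (x - 6)^4

Eigenvalues and multiplicities (the geometric multiplicity of λ is n − rank(A − λI), which equals the number of Jordan blocks for λ):
  λ = 6: algebraic multiplicity = 4, geometric multiplicity = 2

Determining the block sizes for each eigenvalue:
  λ = 6: with am = 4 and gm = 2, the partition is not yet determined (e.g. several partitions of 4 into 2 parts exist). Let N = A − (6)·I. Computing rank(N^1) = 2, rank(N^2) = 1, rank(N^3) = 0; the number of blocks of size ≥ j is rank(N^{j−1}) − rank(N^j), giving [2, 1, 1]. So we have 1 block(s) of size 3, 1 block(s) of size 1 → block sizes [3, 1]

Assembling the blocks gives a Jordan form
J =
  [6, 1, 0, 0]
  [0, 6, 1, 0]
  [0, 0, 6, 0]
  [0, 0, 0, 6]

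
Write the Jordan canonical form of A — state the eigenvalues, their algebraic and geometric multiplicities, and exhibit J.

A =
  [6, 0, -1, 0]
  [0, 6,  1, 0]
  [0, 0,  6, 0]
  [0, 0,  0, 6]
J_2(6) ⊕ J_1(6) ⊕ J_1(6)

The characteristic polynomial is
  det(x·I − A) = x^4 - 24*x^3 + 216*x^2 - 864*x + 1296 = (x - 6)^4

Eigenvalues and multiplicities (the geometric multiplicity of λ is n − rank(A − λI), which equals the number of Jordan blocks for λ):
  λ = 6: algebraic multiplicity = 4, geometric multiplicity = 3

Determining the block sizes for each eigenvalue:
  λ = 6: 3 blocks summing to 4 forces exactly one block of size 2 and the rest size 1 → block sizes [2, 1, 1]

Assembling the blocks gives a Jordan form
J =
  [6, 1, 0, 0]
  [0, 6, 0, 0]
  [0, 0, 6, 0]
  [0, 0, 0, 6]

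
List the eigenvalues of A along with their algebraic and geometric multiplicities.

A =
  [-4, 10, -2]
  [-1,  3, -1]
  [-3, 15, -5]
λ = -2: alg = 3, geom = 2

Step 1 — factor the characteristic polynomial to read off the algebraic multiplicities:
  χ_A(x) = (x + 2)^3

Step 2 — compute geometric multiplicities via the rank-nullity identity g(λ) = n − rank(A − λI):
  rank(A − (-2)·I) = 1, so dim ker(A − (-2)·I) = n − 1 = 2

Summary:
  λ = -2: algebraic multiplicity = 3, geometric multiplicity = 2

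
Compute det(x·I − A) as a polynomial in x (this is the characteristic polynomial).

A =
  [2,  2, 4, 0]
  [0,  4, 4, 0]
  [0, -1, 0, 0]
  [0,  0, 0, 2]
x^4 - 8*x^3 + 24*x^2 - 32*x + 16

Expanding det(x·I − A) (e.g. by cofactor expansion or by noting that A is similar to its Jordan form J, which has the same characteristic polynomial as A) gives
  χ_A(x) = x^4 - 8*x^3 + 24*x^2 - 32*x + 16
which factors as (x - 2)^4. The eigenvalues (with algebraic multiplicities) are λ = 2 with multiplicity 4.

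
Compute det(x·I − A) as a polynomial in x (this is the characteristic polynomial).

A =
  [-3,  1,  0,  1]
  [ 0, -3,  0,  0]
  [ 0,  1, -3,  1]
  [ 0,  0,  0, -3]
x^4 + 12*x^3 + 54*x^2 + 108*x + 81

Expanding det(x·I − A) (e.g. by cofactor expansion or by noting that A is similar to its Jordan form J, which has the same characteristic polynomial as A) gives
  χ_A(x) = x^4 + 12*x^3 + 54*x^2 + 108*x + 81
which factors as (x + 3)^4. The eigenvalues (with algebraic multiplicities) are λ = -3 with multiplicity 4.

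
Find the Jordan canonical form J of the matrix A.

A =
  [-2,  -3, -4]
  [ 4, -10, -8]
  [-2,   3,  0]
J_2(-4) ⊕ J_1(-4)

The characteristic polynomial is
  det(x·I − A) = x^3 + 12*x^2 + 48*x + 64 = (x + 4)^3

Eigenvalues and multiplicities (the geometric multiplicity of λ is n − rank(A − λI), which equals the number of Jordan blocks for λ):
  λ = -4: algebraic multiplicity = 3, geometric multiplicity = 2

Determining the block sizes for each eigenvalue:
  λ = -4: 2 blocks summing to 3 forces exactly one block of size 2 and the rest size 1 → block sizes [2, 1]

Assembling the blocks gives a Jordan form
J =
  [-4,  1,  0]
  [ 0, -4,  0]
  [ 0,  0, -4]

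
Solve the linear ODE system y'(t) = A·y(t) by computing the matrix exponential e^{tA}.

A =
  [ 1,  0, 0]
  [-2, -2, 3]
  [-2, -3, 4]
e^{tA} =
  [exp(t), 0, 0]
  [-2*t*exp(t), -3*t*exp(t) + exp(t), 3*t*exp(t)]
  [-2*t*exp(t), -3*t*exp(t), 3*t*exp(t) + exp(t)]

Strategy: write A = P · J · P⁻¹ where J is a Jordan canonical form, so e^{tA} = P · e^{tJ} · P⁻¹, and e^{tJ} can be computed block-by-block.

A has Jordan form
J =
  [1, 1, 0]
  [0, 1, 0]
  [0, 0, 1]
(up to reordering of blocks).

Per-block formulas:
  For a 1×1 block at λ = 1: exp(t · [1]) = [e^(1t)].
  For a 2×2 Jordan block J_2(1): exp(t · J_2(1)) = e^(1t)·(I + t·N), where N is the 2×2 nilpotent shift.

After assembling e^{tJ} and conjugating by P, we get:

e^{tA} =
  [exp(t), 0, 0]
  [-2*t*exp(t), -3*t*exp(t) + exp(t), 3*t*exp(t)]
  [-2*t*exp(t), -3*t*exp(t), 3*t*exp(t) + exp(t)]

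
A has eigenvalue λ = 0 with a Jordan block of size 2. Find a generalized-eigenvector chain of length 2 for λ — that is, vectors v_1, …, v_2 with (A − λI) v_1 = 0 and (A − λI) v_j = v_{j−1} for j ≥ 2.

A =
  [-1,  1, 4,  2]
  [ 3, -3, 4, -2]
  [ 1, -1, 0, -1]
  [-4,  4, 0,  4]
A Jordan chain for λ = 0 of length 2:
v_1 = (-1, 3, 1, -4)ᵀ
v_2 = (1, 0, 0, 0)ᵀ

Let N = A − (0)·I. We want v_2 with N^2 v_2 = 0 but N^1 v_2 ≠ 0; then v_{j-1} := N · v_j for j = 2, …, 2.

Pick v_2 = (1, 0, 0, 0)ᵀ.
Then v_1 = N · v_2 = (-1, 3, 1, -4)ᵀ.

Sanity check: (A − (0)·I) v_1 = (0, 0, 0, 0)ᵀ = 0. ✓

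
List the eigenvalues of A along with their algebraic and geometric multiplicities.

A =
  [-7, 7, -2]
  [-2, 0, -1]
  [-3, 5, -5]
λ = -4: alg = 3, geom = 1

Step 1 — factor the characteristic polynomial to read off the algebraic multiplicities:
  χ_A(x) = (x + 4)^3

Step 2 — compute geometric multiplicities via the rank-nullity identity g(λ) = n − rank(A − λI):
  rank(A − (-4)·I) = 2, so dim ker(A − (-4)·I) = n − 2 = 1

Summary:
  λ = -4: algebraic multiplicity = 3, geometric multiplicity = 1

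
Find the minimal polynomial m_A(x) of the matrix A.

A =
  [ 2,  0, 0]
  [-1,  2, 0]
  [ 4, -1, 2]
x^3 - 6*x^2 + 12*x - 8

The characteristic polynomial is χ_A(x) = (x - 2)^3, so the eigenvalues are known. The minimal polynomial is
  m_A(x) = Π_λ (x − λ)^{k_λ}
where k_λ is the size of the *largest* Jordan block for λ (equivalently, the smallest k with (A − λI)^k v = 0 for every generalised eigenvector v of λ).

  λ = 2: largest Jordan block has size 3, contributing (x − 2)^3

So m_A(x) = (x - 2)^3 = x^3 - 6*x^2 + 12*x - 8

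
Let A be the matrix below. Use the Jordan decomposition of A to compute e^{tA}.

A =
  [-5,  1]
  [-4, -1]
e^{tA} =
  [-2*t*exp(-3*t) + exp(-3*t), t*exp(-3*t)]
  [-4*t*exp(-3*t), 2*t*exp(-3*t) + exp(-3*t)]

Strategy: write A = P · J · P⁻¹ where J is a Jordan canonical form, so e^{tA} = P · e^{tJ} · P⁻¹, and e^{tJ} can be computed block-by-block.

A has Jordan form
J =
  [-3,  1]
  [ 0, -3]
(up to reordering of blocks).

Per-block formulas:
  For a 2×2 Jordan block J_2(-3): exp(t · J_2(-3)) = e^(-3t)·(I + t·N), where N is the 2×2 nilpotent shift.

After assembling e^{tJ} and conjugating by P, we get:

e^{tA} =
  [-2*t*exp(-3*t) + exp(-3*t), t*exp(-3*t)]
  [-4*t*exp(-3*t), 2*t*exp(-3*t) + exp(-3*t)]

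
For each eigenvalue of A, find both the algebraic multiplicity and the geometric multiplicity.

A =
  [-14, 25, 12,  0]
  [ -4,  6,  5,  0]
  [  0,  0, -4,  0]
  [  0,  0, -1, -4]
λ = -4: alg = 4, geom = 2

Step 1 — factor the characteristic polynomial to read off the algebraic multiplicities:
  χ_A(x) = (x + 4)^4

Step 2 — compute geometric multiplicities via the rank-nullity identity g(λ) = n − rank(A − λI):
  rank(A − (-4)·I) = 2, so dim ker(A − (-4)·I) = n − 2 = 2

Summary:
  λ = -4: algebraic multiplicity = 4, geometric multiplicity = 2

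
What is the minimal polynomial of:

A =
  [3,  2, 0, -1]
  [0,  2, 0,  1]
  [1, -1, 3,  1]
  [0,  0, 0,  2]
x^4 - 10*x^3 + 37*x^2 - 60*x + 36

The characteristic polynomial is χ_A(x) = (x - 3)^2*(x - 2)^2, so the eigenvalues are known. The minimal polynomial is
  m_A(x) = Π_λ (x − λ)^{k_λ}
where k_λ is the size of the *largest* Jordan block for λ (equivalently, the smallest k with (A − λI)^k v = 0 for every generalised eigenvector v of λ).

  λ = 2: largest Jordan block has size 2, contributing (x − 2)^2
  λ = 3: largest Jordan block has size 2, contributing (x − 3)^2

So m_A(x) = (x - 3)^2*(x - 2)^2 = x^4 - 10*x^3 + 37*x^2 - 60*x + 36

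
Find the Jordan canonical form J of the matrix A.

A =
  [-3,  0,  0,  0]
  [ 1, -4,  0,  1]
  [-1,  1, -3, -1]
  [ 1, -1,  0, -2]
J_2(-3) ⊕ J_1(-3) ⊕ J_1(-3)

The characteristic polynomial is
  det(x·I − A) = x^4 + 12*x^3 + 54*x^2 + 108*x + 81 = (x + 3)^4

Eigenvalues and multiplicities (the geometric multiplicity of λ is n − rank(A − λI), which equals the number of Jordan blocks for λ):
  λ = -3: algebraic multiplicity = 4, geometric multiplicity = 3

Determining the block sizes for each eigenvalue:
  λ = -3: 3 blocks summing to 4 forces exactly one block of size 2 and the rest size 1 → block sizes [2, 1, 1]

Assembling the blocks gives a Jordan form
J =
  [-3,  1,  0,  0]
  [ 0, -3,  0,  0]
  [ 0,  0, -3,  0]
  [ 0,  0,  0, -3]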